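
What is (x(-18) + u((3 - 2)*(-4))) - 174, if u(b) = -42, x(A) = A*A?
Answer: 108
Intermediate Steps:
x(A) = A²
(x(-18) + u((3 - 2)*(-4))) - 174 = ((-18)² - 42) - 174 = (324 - 42) - 174 = 282 - 174 = 108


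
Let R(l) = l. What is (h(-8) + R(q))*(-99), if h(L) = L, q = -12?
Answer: 1980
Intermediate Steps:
(h(-8) + R(q))*(-99) = (-8 - 12)*(-99) = -20*(-99) = 1980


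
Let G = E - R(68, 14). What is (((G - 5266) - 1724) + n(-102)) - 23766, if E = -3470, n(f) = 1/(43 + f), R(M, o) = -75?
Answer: -2014910/59 ≈ -34151.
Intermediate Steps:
G = -3395 (G = -3470 - 1*(-75) = -3470 + 75 = -3395)
(((G - 5266) - 1724) + n(-102)) - 23766 = (((-3395 - 5266) - 1724) + 1/(43 - 102)) - 23766 = ((-8661 - 1724) + 1/(-59)) - 23766 = (-10385 - 1/59) - 23766 = -612716/59 - 23766 = -2014910/59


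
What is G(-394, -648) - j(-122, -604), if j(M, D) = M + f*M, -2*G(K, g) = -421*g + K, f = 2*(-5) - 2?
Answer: -137549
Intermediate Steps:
f = -12 (f = -10 - 2 = -12)
G(K, g) = -K/2 + 421*g/2 (G(K, g) = -(-421*g + K)/2 = -(K - 421*g)/2 = -K/2 + 421*g/2)
j(M, D) = -11*M (j(M, D) = M - 12*M = -11*M)
G(-394, -648) - j(-122, -604) = (-½*(-394) + (421/2)*(-648)) - (-11)*(-122) = (197 - 136404) - 1*1342 = -136207 - 1342 = -137549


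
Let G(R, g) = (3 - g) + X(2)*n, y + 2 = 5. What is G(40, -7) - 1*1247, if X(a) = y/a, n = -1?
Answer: -2477/2 ≈ -1238.5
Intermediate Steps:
y = 3 (y = -2 + 5 = 3)
X(a) = 3/a
G(R, g) = 3/2 - g (G(R, g) = (3 - g) + (3/2)*(-1) = (3 - g) - 3/2 = 3/2 - g)
G(40, -7) - 1*1247 = (3/2 - 1*(-7)) - 1*1247 = (3/2 + 7) - 1247 = 17/2 - 1247 = -2477/2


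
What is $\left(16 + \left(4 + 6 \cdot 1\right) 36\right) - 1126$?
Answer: $-750$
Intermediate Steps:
$\left(16 + \left(4 + 6 \cdot 1\right) 36\right) - 1126 = \left(16 + \left(4 + 6\right) 36\right) - 1126 = \left(16 + 10 \cdot 36\right) - 1126 = \left(16 + 360\right) - 1126 = 376 - 1126 = -750$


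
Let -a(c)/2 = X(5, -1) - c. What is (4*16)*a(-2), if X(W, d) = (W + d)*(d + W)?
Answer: -2304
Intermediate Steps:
X(W, d) = (W + d)² (X(W, d) = (W + d)*(W + d) = (W + d)²)
a(c) = -32 + 2*c (a(c) = -2*((5 - 1)² - c) = -2*(4² - c) = -2*(16 - c) = -32 + 2*c)
(4*16)*a(-2) = (4*16)*(-32 + 2*(-2)) = 64*(-32 - 4) = 64*(-36) = -2304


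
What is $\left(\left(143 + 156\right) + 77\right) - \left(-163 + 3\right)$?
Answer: $536$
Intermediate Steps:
$\left(\left(143 + 156\right) + 77\right) - \left(-163 + 3\right) = \left(299 + 77\right) - -160 = 376 + 160 = 536$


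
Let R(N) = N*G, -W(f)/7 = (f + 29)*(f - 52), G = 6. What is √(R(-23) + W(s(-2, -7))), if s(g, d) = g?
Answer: 2*√2517 ≈ 100.34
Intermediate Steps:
W(f) = -7*(-52 + f)*(29 + f) (W(f) = -7*(f + 29)*(f - 52) = -7*(29 + f)*(-52 + f) = -7*(-52 + f)*(29 + f))
R(N) = 6*N (R(N) = N*6 = 6*N)
√(R(-23) + W(s(-2, -7))) = √(6*(-23) + (10556 - 7*(-2)² + 161*(-2))) = √(-138 + (10556 - 7*4 - 322)) = √(-138 + (10556 - 28 - 322)) = √(-138 + 10206) = √10068 = 2*√2517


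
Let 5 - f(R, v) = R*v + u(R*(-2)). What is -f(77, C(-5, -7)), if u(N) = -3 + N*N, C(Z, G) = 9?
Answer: 24401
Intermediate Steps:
u(N) = -3 + N**2
f(R, v) = 8 - 4*R**2 - R*v (f(R, v) = 5 - (R*v + (-3 + (R*(-2))**2)) = 5 - (R*v + (-3 + (-2*R)**2)) = 5 - (R*v + (-3 + 4*R**2)) = 5 - (-3 + 4*R**2 + R*v) = 5 + (3 - 4*R**2 - R*v) = 8 - 4*R**2 - R*v)
-f(77, C(-5, -7)) = -(8 - 4*77**2 - 1*77*9) = -(8 - 4*5929 - 693) = -(8 - 23716 - 693) = -1*(-24401) = 24401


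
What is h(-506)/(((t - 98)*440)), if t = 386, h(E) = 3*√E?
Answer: I*√506/42240 ≈ 0.00053254*I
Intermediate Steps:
h(-506)/(((t - 98)*440)) = (3*√(-506))/(((386 - 98)*440)) = (3*(I*√506))/((288*440)) = (3*I*√506)/126720 = (3*I*√506)*(1/126720) = I*√506/42240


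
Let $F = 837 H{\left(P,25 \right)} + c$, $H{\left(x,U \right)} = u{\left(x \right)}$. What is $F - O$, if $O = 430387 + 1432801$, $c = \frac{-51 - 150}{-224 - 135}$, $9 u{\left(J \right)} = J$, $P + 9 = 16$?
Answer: $- \frac{668650582}{359} \approx -1.8625 \cdot 10^{6}$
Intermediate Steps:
$P = 7$ ($P = -9 + 16 = 7$)
$u{\left(J \right)} = \frac{J}{9}$
$H{\left(x,U \right)} = \frac{x}{9}$
$c = \frac{201}{359}$ ($c = - \frac{201}{-359} = \left(-201\right) \left(- \frac{1}{359}\right) = \frac{201}{359} \approx 0.55989$)
$F = \frac{233910}{359}$ ($F = 837 \cdot \frac{1}{9} \cdot 7 + \frac{201}{359} = 837 \cdot \frac{7}{9} + \frac{201}{359} = 651 + \frac{201}{359} = \frac{233910}{359} \approx 651.56$)
$O = 1863188$
$F - O = \frac{233910}{359} - 1863188 = - \frac{668650582}{359}$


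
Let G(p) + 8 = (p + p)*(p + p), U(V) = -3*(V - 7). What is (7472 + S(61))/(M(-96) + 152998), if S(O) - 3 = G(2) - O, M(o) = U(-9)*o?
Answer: 3711/74195 ≈ 0.050017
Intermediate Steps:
U(V) = 21 - 3*V (U(V) = -3*(-7 + V) = 21 - 3*V)
G(p) = -8 + 4*p**2 (G(p) = -8 + (p + p)*(p + p) = -8 + (2*p)*(2*p) = -8 + 4*p**2)
M(o) = 48*o (M(o) = (21 - 3*(-9))*o = (21 + 27)*o = 48*o)
S(O) = 11 - O (S(O) = 3 + ((-8 + 4*2**2) - O) = 3 + ((-8 + 4*4) - O) = 3 + ((-8 + 16) - O) = 3 + (8 - O) = 11 - O)
(7472 + S(61))/(M(-96) + 152998) = (7472 + (11 - 1*61))/(48*(-96) + 152998) = (7472 + (11 - 61))/(-4608 + 152998) = (7472 - 50)/148390 = 7422*(1/148390) = 3711/74195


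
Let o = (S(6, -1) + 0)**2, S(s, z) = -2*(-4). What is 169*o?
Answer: 10816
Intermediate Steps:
S(s, z) = 8
o = 64 (o = (8 + 0)**2 = 8**2 = 64)
169*o = 169*64 = 10816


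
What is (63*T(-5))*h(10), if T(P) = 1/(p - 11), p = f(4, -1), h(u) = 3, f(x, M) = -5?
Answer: -189/16 ≈ -11.813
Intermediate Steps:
p = -5
T(P) = -1/16 (T(P) = 1/(-5 - 11) = 1/(-16) = -1/16)
(63*T(-5))*h(10) = (63*(-1/16))*3 = -63/16*3 = -189/16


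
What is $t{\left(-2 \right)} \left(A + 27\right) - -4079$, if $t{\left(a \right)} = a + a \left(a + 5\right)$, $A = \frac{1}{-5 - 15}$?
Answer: $\frac{19317}{5} \approx 3863.4$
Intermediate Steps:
$A = - \frac{1}{20}$ ($A = \frac{1}{-20} = - \frac{1}{20} \approx -0.05$)
$t{\left(a \right)} = a + a \left(5 + a\right)$
$t{\left(-2 \right)} \left(A + 27\right) - -4079 = - 2 \left(6 - 2\right) \left(- \frac{1}{20} + 27\right) - -4079 = \left(-2\right) 4 \cdot \frac{539}{20} + 4079 = \left(-8\right) \frac{539}{20} + 4079 = - \frac{1078}{5} + 4079 = \frac{19317}{5}$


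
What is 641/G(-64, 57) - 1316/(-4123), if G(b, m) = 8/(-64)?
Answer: -3020204/589 ≈ -5127.7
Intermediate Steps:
G(b, m) = -⅛ (G(b, m) = 8*(-1/64) = -⅛)
641/G(-64, 57) - 1316/(-4123) = 641/(-⅛) - 1316/(-4123) = 641*(-8) - 1316*(-1/4123) = -5128 + 188/589 = -3020204/589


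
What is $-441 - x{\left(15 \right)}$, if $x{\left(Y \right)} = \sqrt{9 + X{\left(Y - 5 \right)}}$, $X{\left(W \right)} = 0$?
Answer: $-444$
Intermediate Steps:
$x{\left(Y \right)} = 3$ ($x{\left(Y \right)} = \sqrt{9 + 0} = \sqrt{9} = 3$)
$-441 - x{\left(15 \right)} = -441 - 3 = -444$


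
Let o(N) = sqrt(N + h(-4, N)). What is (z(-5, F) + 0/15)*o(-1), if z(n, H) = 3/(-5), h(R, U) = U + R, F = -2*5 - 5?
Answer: -3*I*sqrt(6)/5 ≈ -1.4697*I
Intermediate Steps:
F = -15 (F = -10 - 5 = -15)
h(R, U) = R + U
o(N) = sqrt(-4 + 2*N) (o(N) = sqrt(N + (-4 + N)) = sqrt(-4 + 2*N))
z(n, H) = -3/5 (z(n, H) = 3*(-1/5) = -3/5)
(z(-5, F) + 0/15)*o(-1) = (-3/5 + 0/15)*sqrt(-4 + 2*(-1)) = (-3/5 + 0*(1/15))*sqrt(-4 - 2) = (-3/5 + 0)*sqrt(-6) = -3*I*sqrt(6)/5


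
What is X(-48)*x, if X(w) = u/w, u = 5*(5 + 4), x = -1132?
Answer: 4245/4 ≈ 1061.3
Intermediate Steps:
u = 45 (u = 5*9 = 45)
X(w) = 45/w
X(-48)*x = (45/(-48))*(-1132) = (45*(-1/48))*(-1132) = -15/16*(-1132) = 4245/4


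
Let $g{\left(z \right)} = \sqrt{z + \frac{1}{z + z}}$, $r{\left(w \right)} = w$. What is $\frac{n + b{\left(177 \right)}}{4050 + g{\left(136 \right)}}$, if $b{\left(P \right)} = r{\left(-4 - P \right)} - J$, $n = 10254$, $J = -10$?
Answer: $\frac{3702477600}{1487147669} - \frac{13444 \sqrt{628881}}{1487147669} \approx 2.4825$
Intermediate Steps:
$b{\left(P \right)} = 6 - P$ ($b{\left(P \right)} = \left(-4 - P\right) - -10 = \left(-4 - P\right) + 10 = 6 - P$)
$g{\left(z \right)} = \sqrt{z + \frac{1}{2 z}}$
$\frac{n + b{\left(177 \right)}}{4050 + g{\left(136 \right)}} = \frac{10254 + \left(6 - 177\right)}{4050 + \frac{\sqrt{\frac{2}{136} + 4 \cdot 136}}{2}} = \frac{10254 + \left(6 - 177\right)}{4050 + \frac{\sqrt{2 \cdot \frac{1}{136} + 544}}{2}} = \frac{10254 - 171}{4050 + \frac{\sqrt{\frac{1}{68} + 544}}{2}} = \frac{10083}{4050 + \frac{\sqrt{\frac{36993}{68}}}{2}} = \frac{10083}{4050 + \frac{\frac{1}{34} \sqrt{628881}}{2}} = \frac{10083}{4050 + \frac{\sqrt{628881}}{68}}$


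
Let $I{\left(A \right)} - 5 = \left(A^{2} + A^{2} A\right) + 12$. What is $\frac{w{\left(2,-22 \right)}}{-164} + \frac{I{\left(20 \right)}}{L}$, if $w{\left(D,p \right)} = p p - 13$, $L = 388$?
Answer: $\frac{149705}{7954} \approx 18.821$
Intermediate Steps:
$w{\left(D,p \right)} = -13 + p^{2}$ ($w{\left(D,p \right)} = p^{2} - 13 = -13 + p^{2}$)
$I{\left(A \right)} = 17 + A^{2} + A^{3}$ ($I{\left(A \right)} = 5 + \left(\left(A^{2} + A^{2} A\right) + 12\right) = 5 + \left(\left(A^{2} + A^{3}\right) + 12\right) = 5 + \left(12 + A^{2} + A^{3}\right) = 17 + A^{2} + A^{3}$)
$\frac{w{\left(2,-22 \right)}}{-164} + \frac{I{\left(20 \right)}}{L} = \frac{-13 + \left(-22\right)^{2}}{-164} + \frac{17 + 20^{2} + 20^{3}}{388} = \left(-13 + 484\right) \left(- \frac{1}{164}\right) + \left(17 + 400 + 8000\right) \frac{1}{388} = 471 \left(- \frac{1}{164}\right) + 8417 \cdot \frac{1}{388} = - \frac{471}{164} + \frac{8417}{388} = \frac{149705}{7954}$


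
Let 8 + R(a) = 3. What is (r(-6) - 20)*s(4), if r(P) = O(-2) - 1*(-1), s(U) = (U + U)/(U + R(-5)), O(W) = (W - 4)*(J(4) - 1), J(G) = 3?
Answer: 248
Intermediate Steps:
R(a) = -5 (R(a) = -8 + 3 = -5)
O(W) = -8 + 2*W (O(W) = (W - 4)*(3 - 1) = (-4 + W)*2 = -8 + 2*W)
s(U) = 2*U/(-5 + U) (s(U) = (U + U)/(U - 5) = (2*U)/(-5 + U) = 2*U/(-5 + U))
r(P) = -11 (r(P) = (-8 + 2*(-2)) - 1*(-1) = (-8 - 4) + 1 = -12 + 1 = -11)
(r(-6) - 20)*s(4) = (-11 - 20)*(2*4/(-5 + 4)) = -62*4/(-1) = -62*4*(-1) = -31*(-8) = 248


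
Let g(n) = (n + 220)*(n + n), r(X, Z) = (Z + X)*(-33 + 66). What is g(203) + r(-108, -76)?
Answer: 165666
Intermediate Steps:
r(X, Z) = 33*X + 33*Z (r(X, Z) = (X + Z)*33 = 33*X + 33*Z)
g(n) = 2*n*(220 + n) (g(n) = (220 + n)*(2*n) = 2*n*(220 + n))
g(203) + r(-108, -76) = 2*203*(220 + 203) + (33*(-108) + 33*(-76)) = 2*203*423 + (-3564 - 2508) = 171738 - 6072 = 165666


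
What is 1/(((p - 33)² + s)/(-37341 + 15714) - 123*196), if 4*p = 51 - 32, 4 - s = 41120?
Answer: -115344/2780498123 ≈ -4.1483e-5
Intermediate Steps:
s = -41116 (s = 4 - 1*41120 = 4 - 41120 = -41116)
p = 19/4 (p = (51 - 32)/4 = (¼)*19 = 19/4 ≈ 4.7500)
1/(((p - 33)² + s)/(-37341 + 15714) - 123*196) = 1/(((19/4 - 33)² - 41116)/(-37341 + 15714) - 123*196) = 1/(((-113/4)² - 41116)/(-21627) - 24108) = 1/((12769/16 - 41116)*(-1/21627) - 24108) = 1/(-645087/16*(-1/21627) - 24108) = 1/(215029/115344 - 24108) = 1/(-2780498123/115344) = -115344/2780498123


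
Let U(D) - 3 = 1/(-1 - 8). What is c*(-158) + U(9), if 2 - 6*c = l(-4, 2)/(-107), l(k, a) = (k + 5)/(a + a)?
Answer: -191981/3852 ≈ -49.839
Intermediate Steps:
U(D) = 26/9 (U(D) = 3 + 1/(-1 - 8) = 3 + 1/(-9) = 3 - ⅑ = 26/9)
l(k, a) = (5 + k)/(2*a) (l(k, a) = (5 + k)/((2*a)) = (5 + k)*(1/(2*a)) = (5 + k)/(2*a))
c = 857/2568 (c = ⅓ - (½)*(5 - 4)/2/(6*(-107)) = ⅓ - (½)*(½)*1*(-1)/(6*107) = ⅓ - (-1)/(24*107) = ⅓ - ⅙*(-1/428) = ⅓ + 1/2568 = 857/2568 ≈ 0.33372)
c*(-158) + U(9) = (857/2568)*(-158) + 26/9 = -67703/1284 + 26/9 = -191981/3852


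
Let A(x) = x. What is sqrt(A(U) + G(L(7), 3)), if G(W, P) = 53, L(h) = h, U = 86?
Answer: sqrt(139) ≈ 11.790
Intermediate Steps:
sqrt(A(U) + G(L(7), 3)) = sqrt(86 + 53) = sqrt(139)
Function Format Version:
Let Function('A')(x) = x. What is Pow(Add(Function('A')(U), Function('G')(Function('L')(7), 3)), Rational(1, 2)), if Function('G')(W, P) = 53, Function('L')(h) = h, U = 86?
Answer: Pow(139, Rational(1, 2)) ≈ 11.790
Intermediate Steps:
Pow(Add(Function('A')(U), Function('G')(Function('L')(7), 3)), Rational(1, 2)) = Pow(Add(86, 53), Rational(1, 2)) = Pow(139, Rational(1, 2))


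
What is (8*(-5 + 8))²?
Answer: 576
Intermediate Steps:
(8*(-5 + 8))² = (8*3)² = 24² = 576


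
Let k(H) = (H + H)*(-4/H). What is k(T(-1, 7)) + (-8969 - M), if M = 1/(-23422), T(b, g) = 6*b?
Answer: -210259293/23422 ≈ -8977.0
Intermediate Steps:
M = -1/23422 ≈ -4.2695e-5
k(H) = -8 (k(H) = (2*H)*(-4/H) = -8)
k(T(-1, 7)) + (-8969 - M) = -8 + (-8969 - 1*(-1/23422)) = -8 + (-8969 + 1/23422) = -8 - 210071917/23422 = -210259293/23422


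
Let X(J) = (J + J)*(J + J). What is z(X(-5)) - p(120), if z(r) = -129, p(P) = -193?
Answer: 64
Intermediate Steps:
X(J) = 4*J**2 (X(J) = (2*J)*(2*J) = 4*J**2)
z(X(-5)) - p(120) = -129 - 1*(-193) = -129 + 193 = 64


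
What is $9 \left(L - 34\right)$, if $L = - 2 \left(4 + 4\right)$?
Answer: $-450$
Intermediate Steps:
$L = -16$ ($L = \left(-2\right) 8 = -16$)
$9 \left(L - 34\right) = 9 \left(-16 - 34\right) = 9 \left(-50\right) = -450$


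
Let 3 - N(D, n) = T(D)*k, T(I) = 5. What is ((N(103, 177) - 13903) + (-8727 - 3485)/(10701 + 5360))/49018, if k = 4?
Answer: -111790666/393639049 ≈ -0.28399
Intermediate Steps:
N(D, n) = -17 (N(D, n) = 3 - 5*4 = 3 - 1*20 = 3 - 20 = -17)
((N(103, 177) - 13903) + (-8727 - 3485)/(10701 + 5360))/49018 = ((-17 - 13903) + (-8727 - 3485)/(10701 + 5360))/49018 = (-13920 - 12212/16061)*(1/49018) = -223581332/16061*1/49018 = -111790666/393639049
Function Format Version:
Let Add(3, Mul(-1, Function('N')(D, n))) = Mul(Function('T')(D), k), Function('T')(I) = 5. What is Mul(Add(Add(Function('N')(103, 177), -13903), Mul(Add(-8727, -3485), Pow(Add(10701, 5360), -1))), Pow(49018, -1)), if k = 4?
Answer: Rational(-111790666, 393639049) ≈ -0.28399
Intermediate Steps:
Function('N')(D, n) = -17 (Function('N')(D, n) = Add(3, Mul(-1, Mul(5, 4))) = Add(3, Mul(-1, 20)) = Add(3, -20) = -17)
Mul(Add(Add(Function('N')(103, 177), -13903), Mul(Add(-8727, -3485), Pow(Add(10701, 5360), -1))), Pow(49018, -1)) = Mul(Add(Add(-17, -13903), Mul(Add(-8727, -3485), Pow(Add(10701, 5360), -1))), Pow(49018, -1)) = Mul(Add(-13920, Mul(-12212, Pow(16061, -1))), Rational(1, 49018)) = Mul(Add(-13920, Mul(-12212, Rational(1, 16061))), Rational(1, 49018)) = Mul(Add(-13920, Rational(-12212, 16061)), Rational(1, 49018)) = Mul(Rational(-223581332, 16061), Rational(1, 49018)) = Rational(-111790666, 393639049)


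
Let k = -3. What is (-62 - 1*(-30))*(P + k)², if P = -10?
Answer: -5408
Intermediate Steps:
(-62 - 1*(-30))*(P + k)² = (-62 - 1*(-30))*(-10 - 3)² = (-62 + 30)*(-13)² = -32*169 = -5408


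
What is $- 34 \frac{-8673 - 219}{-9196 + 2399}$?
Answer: $- \frac{302328}{6797} \approx -44.48$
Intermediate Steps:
$- 34 \frac{-8673 - 219}{-9196 + 2399} = - 34 \left(- \frac{8892}{-6797}\right) = - 34 \left(\left(-8892\right) \left(- \frac{1}{6797}\right)\right) = \left(-34\right) \frac{8892}{6797} = - \frac{302328}{6797}$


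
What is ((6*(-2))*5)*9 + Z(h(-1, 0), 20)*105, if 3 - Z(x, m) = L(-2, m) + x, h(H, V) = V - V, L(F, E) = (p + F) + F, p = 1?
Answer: 90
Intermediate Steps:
L(F, E) = 1 + 2*F (L(F, E) = (1 + F) + F = 1 + 2*F)
h(H, V) = 0
Z(x, m) = 6 - x (Z(x, m) = 3 - ((1 + 2*(-2)) + x) = 3 - ((1 - 4) + x) = 3 - (-3 + x) = 3 + (3 - x) = 6 - x)
((6*(-2))*5)*9 + Z(h(-1, 0), 20)*105 = ((6*(-2))*5)*9 + (6 - 1*0)*105 = -12*5*9 + (6 + 0)*105 = -60*9 + 6*105 = -540 + 630 = 90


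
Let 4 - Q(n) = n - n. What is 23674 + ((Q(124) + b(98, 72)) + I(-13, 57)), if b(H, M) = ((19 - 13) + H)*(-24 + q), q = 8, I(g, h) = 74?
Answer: 22088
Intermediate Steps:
b(H, M) = -96 - 16*H (b(H, M) = ((19 - 13) + H)*(-24 + 8) = (6 + H)*(-16) = -96 - 16*H)
Q(n) = 4 (Q(n) = 4 - (n - n) = 4 - 1*0 = 4 + 0 = 4)
23674 + ((Q(124) + b(98, 72)) + I(-13, 57)) = 23674 + ((4 + (-96 - 16*98)) + 74) = 23674 + ((4 + (-96 - 1568)) + 74) = 23674 + ((4 - 1664) + 74) = 23674 + (-1660 + 74) = 23674 - 1586 = 22088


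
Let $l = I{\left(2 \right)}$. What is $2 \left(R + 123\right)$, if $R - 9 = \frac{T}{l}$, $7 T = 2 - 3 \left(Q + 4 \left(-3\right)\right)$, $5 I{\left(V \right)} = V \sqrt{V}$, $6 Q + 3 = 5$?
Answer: $264 + \frac{185 \sqrt{2}}{14} \approx 282.69$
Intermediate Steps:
$Q = \frac{1}{3}$ ($Q = - \frac{1}{2} + \frac{1}{6} \cdot 5 = - \frac{1}{2} + \frac{5}{6} = \frac{1}{3} \approx 0.33333$)
$I{\left(V \right)} = \frac{V^{\frac{3}{2}}}{5}$ ($I{\left(V \right)} = \frac{V \sqrt{V}}{5} = \frac{V^{\frac{3}{2}}}{5}$)
$l = \frac{2 \sqrt{2}}{5}$ ($l = \frac{2^{\frac{3}{2}}}{5} = \frac{2 \sqrt{2}}{5} \approx 0.56569$)
$T = \frac{37}{7}$ ($T = \frac{2 - 3 \left(\frac{1}{3} + 4 \left(-3\right)\right)}{7} = \frac{2 - 3 \left(\frac{1}{3} - 12\right)}{7} = \frac{2 - -35}{7} = \frac{2 + 35}{7} = \frac{1}{7} \cdot 37 = \frac{37}{7} \approx 5.2857$)
$R = 9 + \frac{185 \sqrt{2}}{28}$ ($R = 9 + \frac{37}{7 \frac{2 \sqrt{2}}{5}} = 9 + \frac{37 \frac{5 \sqrt{2}}{4}}{7} = 9 + \frac{185 \sqrt{2}}{28} \approx 18.344$)
$2 \left(R + 123\right) = 2 \left(\left(9 + \frac{185 \sqrt{2}}{28}\right) + 123\right) = 2 \left(132 + \frac{185 \sqrt{2}}{28}\right) = 264 + \frac{185 \sqrt{2}}{14}$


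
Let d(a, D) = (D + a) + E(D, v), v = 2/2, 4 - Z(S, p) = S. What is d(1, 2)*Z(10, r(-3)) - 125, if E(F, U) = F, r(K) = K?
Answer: -155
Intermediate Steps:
Z(S, p) = 4 - S
v = 1 (v = 2*(½) = 1)
d(a, D) = a + 2*D (d(a, D) = (D + a) + D = a + 2*D)
d(1, 2)*Z(10, r(-3)) - 125 = (1 + 2*2)*(4 - 1*10) - 125 = (1 + 4)*(4 - 10) - 125 = 5*(-6) - 125 = -30 - 125 = -155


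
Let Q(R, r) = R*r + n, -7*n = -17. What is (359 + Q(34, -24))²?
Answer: 10125124/49 ≈ 2.0664e+5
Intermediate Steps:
n = 17/7 (n = -⅐*(-17) = 17/7 ≈ 2.4286)
Q(R, r) = 17/7 + R*r (Q(R, r) = R*r + 17/7 = 17/7 + R*r)
(359 + Q(34, -24))² = (359 + (17/7 + 34*(-24)))² = (359 + (17/7 - 816))² = (359 - 5695/7)² = (-3182/7)² = 10125124/49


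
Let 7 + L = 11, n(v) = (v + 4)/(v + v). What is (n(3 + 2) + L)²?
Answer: 2401/100 ≈ 24.010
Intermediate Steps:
n(v) = (4 + v)/(2*v) (n(v) = (4 + v)/((2*v)) = (4 + v)*(1/(2*v)) = (4 + v)/(2*v))
L = 4 (L = -7 + 11 = 4)
(n(3 + 2) + L)² = ((4 + (3 + 2))/(2*(3 + 2)) + 4)² = ((½)*(4 + 5)/5 + 4)² = ((½)*(⅕)*9 + 4)² = (9/10 + 4)² = (49/10)² = 2401/100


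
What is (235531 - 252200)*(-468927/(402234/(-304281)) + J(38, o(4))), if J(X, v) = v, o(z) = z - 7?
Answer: -792801919982055/134078 ≈ -5.9130e+9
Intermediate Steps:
o(z) = -7 + z
(235531 - 252200)*(-468927/(402234/(-304281)) + J(38, o(4))) = (235531 - 252200)*(-468927/(402234/(-304281)) + (-7 + 4)) = -16669*(-468927/(402234*(-1/304281)) - 3) = -16669*(-468927/(-134078/101427) - 3) = -16669*(-468927*(-101427/134078) - 3) = -16669*(47561858829/134078 - 3) = -16669*47561456595/134078 = -792801919982055/134078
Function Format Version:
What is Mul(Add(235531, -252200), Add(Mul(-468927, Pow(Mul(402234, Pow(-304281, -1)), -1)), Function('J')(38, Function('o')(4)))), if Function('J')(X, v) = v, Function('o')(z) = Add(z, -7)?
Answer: Rational(-792801919982055, 134078) ≈ -5.9130e+9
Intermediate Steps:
Function('o')(z) = Add(-7, z)
Mul(Add(235531, -252200), Add(Mul(-468927, Pow(Mul(402234, Pow(-304281, -1)), -1)), Function('J')(38, Function('o')(4)))) = Mul(Add(235531, -252200), Add(Mul(-468927, Pow(Mul(402234, Pow(-304281, -1)), -1)), Add(-7, 4))) = Mul(-16669, Add(Mul(-468927, Pow(Mul(402234, Rational(-1, 304281)), -1)), -3)) = Mul(-16669, Add(Mul(-468927, Pow(Rational(-134078, 101427), -1)), -3)) = Mul(-16669, Add(Mul(-468927, Rational(-101427, 134078)), -3)) = Mul(-16669, Add(Rational(47561858829, 134078), -3)) = Mul(-16669, Rational(47561456595, 134078)) = Rational(-792801919982055, 134078)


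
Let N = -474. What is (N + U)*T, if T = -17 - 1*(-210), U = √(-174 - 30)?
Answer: -91482 + 386*I*√51 ≈ -91482.0 + 2756.6*I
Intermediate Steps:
U = 2*I*√51 (U = √(-204) = 2*I*√51 ≈ 14.283*I)
T = 193 (T = -17 + 210 = 193)
(N + U)*T = (-474 + 2*I*√51)*193 = -91482 + 386*I*√51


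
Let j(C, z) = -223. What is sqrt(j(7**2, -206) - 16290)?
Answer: 7*I*sqrt(337) ≈ 128.5*I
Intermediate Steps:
sqrt(j(7**2, -206) - 16290) = sqrt(-223 - 16290) = sqrt(-16513) = 7*I*sqrt(337)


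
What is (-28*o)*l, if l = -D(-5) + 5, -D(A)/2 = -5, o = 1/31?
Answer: 140/31 ≈ 4.5161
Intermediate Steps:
o = 1/31 ≈ 0.032258
D(A) = 10 (D(A) = -2*(-5) = 10)
l = -5 (l = -1*10 + 5 = -10 + 5 = -5)
(-28*o)*l = -28*1/31*(-5) = -28/31*(-5) = 140/31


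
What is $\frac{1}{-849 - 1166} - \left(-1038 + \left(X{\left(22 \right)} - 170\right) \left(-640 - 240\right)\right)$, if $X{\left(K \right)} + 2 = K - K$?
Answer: $- \frac{302898831}{2015} \approx -1.5032 \cdot 10^{5}$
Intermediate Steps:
$X{\left(K \right)} = -2$ ($X{\left(K \right)} = -2 + \left(K - K\right) = -2 + 0 = -2$)
$\frac{1}{-849 - 1166} - \left(-1038 + \left(X{\left(22 \right)} - 170\right) \left(-640 - 240\right)\right) = \frac{1}{-849 - 1166} - \left(-1038 + \left(-2 - 170\right) \left(-640 - 240\right)\right) = \frac{1}{-2015} - \left(-1038 - -151360\right) = - \frac{1}{2015} - \left(-1038 + 151360\right) = - \frac{1}{2015} - 150322 = - \frac{302898831}{2015}$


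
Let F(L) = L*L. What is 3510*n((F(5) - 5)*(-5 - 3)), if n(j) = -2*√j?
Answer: -28080*I*√10 ≈ -88797.0*I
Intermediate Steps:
F(L) = L²
3510*n((F(5) - 5)*(-5 - 3)) = 3510*(-2*√(-5 - 3)*√(5² - 5)) = 3510*(-2*2*I*√2*√(25 - 5)) = 3510*(-2*4*I*√10) = 3510*(-8*I*√10) = -28080*I*√10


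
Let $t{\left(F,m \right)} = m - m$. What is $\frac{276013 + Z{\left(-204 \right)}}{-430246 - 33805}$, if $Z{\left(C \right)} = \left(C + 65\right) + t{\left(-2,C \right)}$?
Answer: $- \frac{275874}{464051} \approx -0.59449$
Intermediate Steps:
$t{\left(F,m \right)} = 0$
$Z{\left(C \right)} = 65 + C$ ($Z{\left(C \right)} = \left(C + 65\right) + 0 = \left(65 + C\right) + 0 = 65 + C$)
$\frac{276013 + Z{\left(-204 \right)}}{-430246 - 33805} = \frac{276013 + \left(65 - 204\right)}{-430246 - 33805} = \frac{276013 - 139}{-464051} = 275874 \left(- \frac{1}{464051}\right) = - \frac{275874}{464051}$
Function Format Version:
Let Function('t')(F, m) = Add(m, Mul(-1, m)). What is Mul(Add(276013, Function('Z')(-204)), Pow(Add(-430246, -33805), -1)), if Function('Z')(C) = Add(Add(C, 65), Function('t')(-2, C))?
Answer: Rational(-275874, 464051) ≈ -0.59449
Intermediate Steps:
Function('t')(F, m) = 0
Function('Z')(C) = Add(65, C) (Function('Z')(C) = Add(Add(C, 65), 0) = Add(Add(65, C), 0) = Add(65, C))
Mul(Add(276013, Function('Z')(-204)), Pow(Add(-430246, -33805), -1)) = Mul(Add(276013, Add(65, -204)), Pow(Add(-430246, -33805), -1)) = Mul(Add(276013, -139), Pow(-464051, -1)) = Mul(275874, Rational(-1, 464051)) = Rational(-275874, 464051)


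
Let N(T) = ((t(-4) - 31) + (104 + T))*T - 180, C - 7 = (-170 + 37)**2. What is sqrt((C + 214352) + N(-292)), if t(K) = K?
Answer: 2*sqrt(74246) ≈ 544.96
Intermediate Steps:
C = 17696 (C = 7 + (-170 + 37)**2 = 7 + (-133)**2 = 7 + 17689 = 17696)
N(T) = -180 + T*(69 + T) (N(T) = ((-4 - 31) + (104 + T))*T - 180 = (-35 + (104 + T))*T - 180 = (69 + T)*T - 180 = T*(69 + T) - 180 = -180 + T*(69 + T))
sqrt((C + 214352) + N(-292)) = sqrt((17696 + 214352) + (-180 + (-292)**2 + 69*(-292))) = sqrt(232048 + (-180 + 85264 - 20148)) = sqrt(232048 + 64936) = sqrt(296984) = 2*sqrt(74246)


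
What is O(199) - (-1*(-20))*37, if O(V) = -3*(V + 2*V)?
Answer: -2531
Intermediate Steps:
O(V) = -9*V
O(199) - (-1*(-20))*37 = -9*199 - (-1*(-20))*37 = -1791 - 20*37 = -1791 - 1*740 = -1791 - 740 = -2531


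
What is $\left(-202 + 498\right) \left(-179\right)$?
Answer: $-52984$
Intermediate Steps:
$\left(-202 + 498\right) \left(-179\right) = 296 \left(-179\right) = -52984$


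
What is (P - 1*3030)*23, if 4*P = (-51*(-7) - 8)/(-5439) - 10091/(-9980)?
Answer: -15130250642833/217124880 ≈ -69685.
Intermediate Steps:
P = 51401929/217124880 (P = ((-51*(-7) - 8)/(-5439) - 10091/(-9980))/4 = ((357 - 8)*(-1/5439) - 10091*(-1/9980))/4 = (349*(-1/5439) + 10091/9980)/4 = (-349/5439 + 10091/9980)/4 = (1/4)*(51401929/54281220) = 51401929/217124880 ≈ 0.23674)
(P - 1*3030)*23 = (51401929/217124880 - 1*3030)*23 = (51401929/217124880 - 3030)*23 = -657836984471/217124880*23 = -15130250642833/217124880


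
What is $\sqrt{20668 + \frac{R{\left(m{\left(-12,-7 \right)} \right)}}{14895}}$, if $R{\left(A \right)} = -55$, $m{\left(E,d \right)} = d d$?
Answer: $\frac{\sqrt{20379657091}}{993} \approx 143.76$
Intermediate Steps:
$m{\left(E,d \right)} = d^{2}$
$\sqrt{20668 + \frac{R{\left(m{\left(-12,-7 \right)} \right)}}{14895}} = \sqrt{20668 - \frac{55}{14895}} = \sqrt{20668 - \frac{11}{2979}} = \sqrt{\frac{61569961}{2979}} = \frac{\sqrt{20379657091}}{993}$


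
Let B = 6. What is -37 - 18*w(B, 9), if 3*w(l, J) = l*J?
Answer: -361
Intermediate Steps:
w(l, J) = J*l/3 (w(l, J) = (l*J)/3 = (J*l)/3 = J*l/3)
-37 - 18*w(B, 9) = -37 - 6*9*6 = -37 - 18*18 = -37 - 324 = -361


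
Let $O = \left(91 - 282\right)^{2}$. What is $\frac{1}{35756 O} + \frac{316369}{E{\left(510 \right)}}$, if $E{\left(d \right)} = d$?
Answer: $\frac{206338176988597}{332625732180} \approx 620.33$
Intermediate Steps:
$O = 36481$ ($O = \left(-191\right)^{2} = 36481$)
$\frac{1}{35756 O} + \frac{316369}{E{\left(510 \right)}} = \frac{1}{35756 \cdot 36481} + \frac{316369}{510} = \frac{1}{35756} \cdot \frac{1}{36481} + 316369 \cdot \frac{1}{510} = \frac{1}{1304414636} + \frac{316369}{510} = \frac{206338176988597}{332625732180}$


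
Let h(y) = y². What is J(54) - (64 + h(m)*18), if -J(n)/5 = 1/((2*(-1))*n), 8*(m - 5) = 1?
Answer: -463739/864 ≈ -536.74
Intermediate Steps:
m = 41/8 (m = 5 + (⅛)*1 = 5 + ⅛ = 41/8 ≈ 5.1250)
J(n) = 5/(2*n) (J(n) = -5*(-1/(2*n)) = -(-5)/(2*n) = 5/(2*n))
J(54) - (64 + h(m)*18) = (5/2)/54 - (64 + (41/8)²*18) = (5/2)*(1/54) - (64 + (1681/64)*18) = 5/108 - (64 + 15129/32) = 5/108 - 1*17177/32 = 5/108 - 17177/32 = -463739/864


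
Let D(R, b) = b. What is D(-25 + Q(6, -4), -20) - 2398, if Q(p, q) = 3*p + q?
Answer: -2418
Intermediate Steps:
Q(p, q) = q + 3*p
D(-25 + Q(6, -4), -20) - 2398 = -20 - 2398 = -2418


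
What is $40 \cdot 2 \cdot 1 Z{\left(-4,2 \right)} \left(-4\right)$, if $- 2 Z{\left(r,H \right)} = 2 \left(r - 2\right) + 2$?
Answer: $-1600$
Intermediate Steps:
$Z{\left(r,H \right)} = 1 - r$ ($Z{\left(r,H \right)} = - \frac{2 \left(r - 2\right) + 2}{2} = - \frac{2 \left(-2 + r\right) + 2}{2} = - \frac{\left(-4 + 2 r\right) + 2}{2} = - \frac{-2 + 2 r}{2} = 1 - r$)
$40 \cdot 2 \cdot 1 Z{\left(-4,2 \right)} \left(-4\right) = 40 \cdot 2 \cdot 1 \left(1 - -4\right) \left(-4\right) = 40 \cdot 2 \left(1 + 4\right) \left(-4\right) = 40 \cdot 2 \cdot 5 \left(-4\right) = 40 \cdot 2 \left(-20\right) = 40 \left(-40\right) = -1600$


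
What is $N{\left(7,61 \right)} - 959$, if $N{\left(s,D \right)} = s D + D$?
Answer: $-471$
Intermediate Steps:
$N{\left(s,D \right)} = D + D s$ ($N{\left(s,D \right)} = D s + D = D + D s$)
$N{\left(7,61 \right)} - 959 = 61 \left(1 + 7\right) - 959 = 61 \cdot 8 - 959 = 488 - 959 = -471$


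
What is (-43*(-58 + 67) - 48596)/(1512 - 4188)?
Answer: 48983/2676 ≈ 18.305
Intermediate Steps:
(-43*(-58 + 67) - 48596)/(1512 - 4188) = (-43*9 - 48596)/(-2676) = (-387 - 48596)*(-1/2676) = -48983*(-1/2676) = 48983/2676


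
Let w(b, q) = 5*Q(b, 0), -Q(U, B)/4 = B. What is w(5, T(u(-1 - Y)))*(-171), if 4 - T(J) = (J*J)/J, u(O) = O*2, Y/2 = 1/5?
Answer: 0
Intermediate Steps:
Y = ⅖ (Y = 2*(1/5) = 2*(1*(⅕)) = 2*(⅕) = ⅖ ≈ 0.40000)
u(O) = 2*O
Q(U, B) = -4*B
T(J) = 4 - J (T(J) = 4 - J*J/J = 4 - J²/J = 4 - J)
w(b, q) = 0 (w(b, q) = 5*(-4*0) = 5*0 = 0)
w(5, T(u(-1 - Y)))*(-171) = 0*(-171) = 0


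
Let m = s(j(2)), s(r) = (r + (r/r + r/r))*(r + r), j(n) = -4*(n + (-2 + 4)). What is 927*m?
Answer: 415296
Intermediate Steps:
j(n) = -8 - 4*n (j(n) = -4*(n + 2) = -4*(2 + n) = -8 - 4*n)
s(r) = 2*r*(2 + r) (s(r) = (r + (1 + 1))*(2*r) = (r + 2)*(2*r) = (2 + r)*(2*r) = 2*r*(2 + r))
m = 448 (m = 2*(-8 - 4*2)*(2 + (-8 - 4*2)) = 2*(-8 - 8)*(2 + (-8 - 8)) = 2*(-16)*(2 - 16) = 2*(-16)*(-14) = 448)
927*m = 927*448 = 415296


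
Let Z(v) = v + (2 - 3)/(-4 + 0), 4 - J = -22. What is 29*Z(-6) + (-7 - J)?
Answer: -799/4 ≈ -199.75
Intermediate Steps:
J = 26 (J = 4 - 1*(-22) = 4 + 22 = 26)
Z(v) = ¼ + v (Z(v) = v - 1/(-4) = v - 1*(-¼) = v + ¼ = ¼ + v)
29*Z(-6) + (-7 - J) = 29*(¼ - 6) + (-7 - 1*26) = 29*(-23/4) + (-7 - 26) = -667/4 - 33 = -799/4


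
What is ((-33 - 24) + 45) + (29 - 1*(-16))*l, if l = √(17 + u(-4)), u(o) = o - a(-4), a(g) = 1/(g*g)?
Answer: -12 + 135*√23/4 ≈ 149.86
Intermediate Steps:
a(g) = g⁻²
u(o) = -1/16 + o (u(o) = o - 1/(-4)² = o - 1*1/16 = o - 1/16 = -1/16 + o)
l = 3*√23/4 (l = √(17 + (-1/16 - 4)) = √(17 - 65/16) = √(207/16) = 3*√23/4 ≈ 3.5969)
((-33 - 24) + 45) + (29 - 1*(-16))*l = ((-33 - 24) + 45) + (29 - 1*(-16))*(3*√23/4) = (-57 + 45) + (29 + 16)*(3*√23/4) = -12 + 45*(3*√23/4) = -12 + 135*√23/4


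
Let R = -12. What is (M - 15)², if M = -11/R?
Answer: 28561/144 ≈ 198.34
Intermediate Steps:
M = 11/12 (M = -11/(-12) = -11*(-1/12) = 11/12 ≈ 0.91667)
(M - 15)² = (11/12 - 15)² = (-169/12)² = 28561/144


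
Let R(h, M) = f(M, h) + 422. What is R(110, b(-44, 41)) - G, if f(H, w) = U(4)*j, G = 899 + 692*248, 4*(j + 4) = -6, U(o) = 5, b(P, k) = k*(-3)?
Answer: -344241/2 ≈ -1.7212e+5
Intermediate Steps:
b(P, k) = -3*k
j = -11/2 (j = -4 + (¼)*(-6) = -4 - 3/2 = -11/2 ≈ -5.5000)
G = 172515 (G = 899 + 171616 = 172515)
f(H, w) = -55/2 (f(H, w) = 5*(-11/2) = -55/2)
R(h, M) = 789/2 (R(h, M) = -55/2 + 422 = 789/2)
R(110, b(-44, 41)) - G = 789/2 - 1*172515 = 789/2 - 172515 = -344241/2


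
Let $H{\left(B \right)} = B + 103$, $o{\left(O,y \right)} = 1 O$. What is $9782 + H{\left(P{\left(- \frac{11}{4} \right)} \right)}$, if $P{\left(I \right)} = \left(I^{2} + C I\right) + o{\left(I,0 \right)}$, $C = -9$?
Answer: $\frac{158633}{16} \approx 9914.6$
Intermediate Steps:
$o{\left(O,y \right)} = O$
$P{\left(I \right)} = I^{2} - 8 I$ ($P{\left(I \right)} = \left(I^{2} - 9 I\right) + I = I^{2} - 8 I$)
$H{\left(B \right)} = 103 + B$
$9782 + H{\left(P{\left(- \frac{11}{4} \right)} \right)} = 9782 + \left(103 + - \frac{11}{4} \left(-8 - \frac{11}{4}\right)\right) = 9782 + \left(103 + \left(-11\right) \frac{1}{4} \left(-8 - \frac{11}{4}\right)\right) = 9782 + \left(103 - \frac{11 \left(-8 - \frac{11}{4}\right)}{4}\right) = 9782 + \left(103 - - \frac{473}{16}\right) = 9782 + \left(103 + \frac{473}{16}\right) = 9782 + \frac{2121}{16} = \frac{158633}{16}$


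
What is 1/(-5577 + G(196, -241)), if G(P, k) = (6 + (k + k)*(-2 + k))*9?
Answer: 1/1048611 ≈ 9.5364e-7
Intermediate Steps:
G(P, k) = 54 + 18*k*(-2 + k) (G(P, k) = (6 + (2*k)*(-2 + k))*9 = (6 + 2*k*(-2 + k))*9 = 54 + 18*k*(-2 + k))
1/(-5577 + G(196, -241)) = 1/(-5577 + (54 - 36*(-241) + 18*(-241)²)) = 1/(-5577 + (54 + 8676 + 18*58081)) = 1/(-5577 + (54 + 8676 + 1045458)) = 1/(-5577 + 1054188) = 1/1048611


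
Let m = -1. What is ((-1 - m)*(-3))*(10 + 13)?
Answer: 0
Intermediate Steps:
((-1 - m)*(-3))*(10 + 13) = ((-1 - 1*(-1))*(-3))*(10 + 13) = ((-1 + 1)*(-3))*23 = (0*(-3))*23 = 0*23 = 0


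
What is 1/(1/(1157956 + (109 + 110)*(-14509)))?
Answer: -2019515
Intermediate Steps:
1/(1/(1157956 + (109 + 110)*(-14509))) = 1/(1/(1157956 + 219*(-14509))) = 1/(1/(1157956 - 3177471)) = 1/(1/(-2019515)) = 1/(-1/2019515) = -2019515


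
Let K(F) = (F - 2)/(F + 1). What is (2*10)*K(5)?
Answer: 10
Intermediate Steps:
K(F) = (-2 + F)/(1 + F)
(2*10)*K(5) = (2*10)*((-2 + 5)/(1 + 5)) = 20*(3/6) = 20*((⅙)*3) = 20*(½) = 10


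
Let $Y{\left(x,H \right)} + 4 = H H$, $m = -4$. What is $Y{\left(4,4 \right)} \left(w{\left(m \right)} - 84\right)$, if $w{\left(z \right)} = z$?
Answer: $-1056$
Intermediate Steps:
$Y{\left(x,H \right)} = -4 + H^{2}$ ($Y{\left(x,H \right)} = -4 + H H = -4 + H^{2}$)
$Y{\left(4,4 \right)} \left(w{\left(m \right)} - 84\right) = \left(-4 + 4^{2}\right) \left(-4 - 84\right) = \left(-4 + 16\right) \left(-88\right) = 12 \left(-88\right) = -1056$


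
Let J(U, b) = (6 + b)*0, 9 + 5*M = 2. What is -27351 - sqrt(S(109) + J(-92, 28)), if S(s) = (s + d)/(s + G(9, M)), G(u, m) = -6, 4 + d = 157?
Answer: -27351 - sqrt(26986)/103 ≈ -27353.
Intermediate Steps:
M = -7/5 (M = -9/5 + (1/5)*2 = -9/5 + 2/5 = -7/5 ≈ -1.4000)
d = 153 (d = -4 + 157 = 153)
J(U, b) = 0
S(s) = (153 + s)/(-6 + s) (S(s) = (s + 153)/(s - 6) = (153 + s)/(-6 + s))
-27351 - sqrt(S(109) + J(-92, 28)) = -27351 - sqrt((153 + 109)/(-6 + 109) + 0) = -27351 - sqrt(262/103 + 0) = -27351 - sqrt(262/103) = -27351 - sqrt(26986)/103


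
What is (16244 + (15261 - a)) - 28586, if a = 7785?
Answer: -4866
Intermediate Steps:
(16244 + (15261 - a)) - 28586 = (16244 + (15261 - 1*7785)) - 28586 = (16244 + (15261 - 7785)) - 28586 = (16244 + 7476) - 28586 = 23720 - 28586 = -4866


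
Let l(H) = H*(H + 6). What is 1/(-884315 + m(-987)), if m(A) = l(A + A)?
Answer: 1/3000517 ≈ 3.3328e-7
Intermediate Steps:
l(H) = H*(6 + H)
m(A) = 2*A*(6 + 2*A) (m(A) = (A + A)*(6 + (A + A)) = (2*A)*(6 + 2*A) = 2*A*(6 + 2*A))
1/(-884315 + m(-987)) = 1/(-884315 + 4*(-987)*(3 - 987)) = 1/(-884315 + 4*(-987)*(-984)) = 1/(-884315 + 3884832) = 1/3000517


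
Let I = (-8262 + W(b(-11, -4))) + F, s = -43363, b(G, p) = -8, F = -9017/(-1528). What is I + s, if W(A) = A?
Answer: -78886207/1528 ≈ -51627.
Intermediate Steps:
F = 9017/1528 (F = -9017*(-1/1528) = 9017/1528 ≈ 5.9012)
I = -12627543/1528 (I = (-8262 - 8) + 9017/1528 = -8270 + 9017/1528 = -12627543/1528 ≈ -8264.1)
I + s = -12627543/1528 - 43363 = -78886207/1528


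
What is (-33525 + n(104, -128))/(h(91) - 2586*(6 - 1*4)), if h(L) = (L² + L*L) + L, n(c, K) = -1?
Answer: -33526/11481 ≈ -2.9201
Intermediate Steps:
h(L) = L + 2*L² (h(L) = (L² + L²) + L = 2*L² + L = L + 2*L²)
(-33525 + n(104, -128))/(h(91) - 2586*(6 - 1*4)) = (-33525 - 1)/(91*(1 + 2*91) - 2586*(6 - 1*4)) = -33526/(91*(1 + 182) - 2586*(6 - 4)) = -33526/(91*183 - 2586*2) = -33526/(16653 - 5172) = -33526/11481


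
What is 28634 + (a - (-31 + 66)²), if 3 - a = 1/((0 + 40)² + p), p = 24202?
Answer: 707284423/25802 ≈ 27412.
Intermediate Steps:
a = 77405/25802 (a = 3 - 1/((0 + 40)² + 24202) = 3 - 1/(40² + 24202) = 3 - 1/(1600 + 24202) = 3 - 1/25802 = 77405/25802 ≈ 3.0000)
28634 + (a - (-31 + 66)²) = 28634 + (77405/25802 - (-31 + 66)²) = 28634 + (77405/25802 - 1*35²) = 28634 + (77405/25802 - 1*1225) = 28634 + (77405/25802 - 1225) = 28634 - 31530045/25802 = 707284423/25802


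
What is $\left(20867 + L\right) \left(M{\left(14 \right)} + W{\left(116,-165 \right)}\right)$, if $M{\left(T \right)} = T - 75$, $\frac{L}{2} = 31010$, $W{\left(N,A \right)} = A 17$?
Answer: $-237554142$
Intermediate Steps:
$W{\left(N,A \right)} = 17 A$
$L = 62020$ ($L = 2 \cdot 31010 = 62020$)
$M{\left(T \right)} = -75 + T$ ($M{\left(T \right)} = T - 75 = -75 + T$)
$\left(20867 + L\right) \left(M{\left(14 \right)} + W{\left(116,-165 \right)}\right) = \left(20867 + 62020\right) \left(\left(-75 + 14\right) + 17 \left(-165\right)\right) = 82887 \left(-61 - 2805\right) = 82887 \left(-2866\right) = -237554142$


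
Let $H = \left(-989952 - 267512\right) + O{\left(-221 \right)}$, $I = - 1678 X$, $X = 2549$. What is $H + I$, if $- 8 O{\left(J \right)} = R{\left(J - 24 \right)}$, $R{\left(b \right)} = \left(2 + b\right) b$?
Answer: $- \frac{44337023}{8} \approx -5.5421 \cdot 10^{6}$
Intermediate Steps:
$R{\left(b \right)} = b \left(2 + b\right)$
$O{\left(J \right)} = - \frac{\left(-24 + J\right) \left(-22 + J\right)}{8}$ ($O{\left(J \right)} = - \frac{\left(J - 24\right) \left(2 + \left(J - 24\right)\right)}{8} = - \frac{\left(-24 + J\right) \left(2 + \left(-24 + J\right)\right)}{8} = - \frac{\left(-24 + J\right) \left(-22 + J\right)}{8}$)
$I = -4277222$ ($I = \left(-1678\right) 2549 = -4277222$)
$H = - \frac{10119247}{8}$ ($H = \left(-989952 - 267512\right) - \frac{\left(-24 - 221\right) \left(-22 - 221\right)}{8} = -1257464 - \left(- \frac{245}{8}\right) \left(-243\right) = -1257464 - \frac{59535}{8} = - \frac{10119247}{8} \approx -1.2649 \cdot 10^{6}$)
$H + I = - \frac{10119247}{8} - 4277222 = - \frac{44337023}{8}$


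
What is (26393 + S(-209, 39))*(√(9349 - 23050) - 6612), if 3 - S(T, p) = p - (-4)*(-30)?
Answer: -175065924 + 26477*I*√13701 ≈ -1.7507e+8 + 3.0992e+6*I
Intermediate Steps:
S(T, p) = 123 - p (S(T, p) = 3 - (p - (-4)*(-30)) = 3 - (p - 1*120) = 3 - (p - 120) = 3 - (-120 + p) = 3 + (120 - p) = 123 - p)
(26393 + S(-209, 39))*(√(9349 - 23050) - 6612) = (26393 + (123 - 1*39))*(√(9349 - 23050) - 6612) = (26393 + (123 - 39))*(√(-13701) - 6612) = (26393 + 84)*(I*√13701 - 6612) = 26477*(-6612 + I*√13701) = -175065924 + 26477*I*√13701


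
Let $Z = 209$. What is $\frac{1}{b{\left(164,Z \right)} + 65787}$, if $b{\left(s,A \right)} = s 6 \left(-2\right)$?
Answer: $\frac{1}{63819} \approx 1.5669 \cdot 10^{-5}$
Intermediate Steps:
$b{\left(s,A \right)} = - 12 s$ ($b{\left(s,A \right)} = 6 s \left(-2\right) = - 12 s$)
$\frac{1}{b{\left(164,Z \right)} + 65787} = \frac{1}{\left(-12\right) 164 + 65787} = \frac{1}{-1968 + 65787} = \frac{1}{63819}$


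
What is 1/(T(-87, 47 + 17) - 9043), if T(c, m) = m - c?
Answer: -1/8892 ≈ -0.00011246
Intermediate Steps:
1/(T(-87, 47 + 17) - 9043) = 1/(((47 + 17) - 1*(-87)) - 9043) = 1/((64 + 87) - 9043) = 1/(151 - 9043) = 1/(-8892) = -1/8892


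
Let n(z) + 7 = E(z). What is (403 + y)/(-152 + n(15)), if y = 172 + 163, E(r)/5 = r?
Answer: -123/14 ≈ -8.7857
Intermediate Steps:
E(r) = 5*r
n(z) = -7 + 5*z
y = 335
(403 + y)/(-152 + n(15)) = (403 + 335)/(-152 + (-7 + 5*15)) = 738/(-152 + (-7 + 75)) = 738/(-152 + 68) = 738/(-84) = 738*(-1/84) = -123/14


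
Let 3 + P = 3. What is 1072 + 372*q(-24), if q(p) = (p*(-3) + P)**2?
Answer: 1929520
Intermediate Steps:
P = 0 (P = -3 + 3 = 0)
q(p) = 9*p**2 (q(p) = (p*(-3) + 0)**2 = (-3*p + 0)**2 = (-3*p)**2 = 9*p**2)
1072 + 372*q(-24) = 1072 + 372*(9*(-24)**2) = 1072 + 372*(9*576) = 1072 + 372*5184 = 1072 + 1928448 = 1929520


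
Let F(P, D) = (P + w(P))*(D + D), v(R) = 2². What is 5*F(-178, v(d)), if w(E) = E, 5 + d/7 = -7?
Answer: -14240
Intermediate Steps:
d = -84 (d = -35 + 7*(-7) = -35 - 49 = -84)
v(R) = 4
F(P, D) = 4*D*P (F(P, D) = (P + P)*(D + D) = (2*P)*(2*D) = 4*D*P)
5*F(-178, v(d)) = 5*(4*4*(-178)) = 5*(-2848) = -14240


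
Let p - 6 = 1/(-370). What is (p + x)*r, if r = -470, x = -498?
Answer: 8555927/37 ≈ 2.3124e+5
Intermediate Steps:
p = 2219/370 (p = 6 + 1/(-370) = 6 - 1/370 = 2219/370 ≈ 5.9973)
(p + x)*r = (2219/370 - 498)*(-470) = -182041/370*(-470) = 8555927/37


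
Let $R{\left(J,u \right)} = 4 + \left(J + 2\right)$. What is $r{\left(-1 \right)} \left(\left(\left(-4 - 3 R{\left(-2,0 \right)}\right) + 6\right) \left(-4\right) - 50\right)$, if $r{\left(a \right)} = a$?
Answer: $10$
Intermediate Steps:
$R{\left(J,u \right)} = 6 + J$ ($R{\left(J,u \right)} = 4 + \left(2 + J\right) = 6 + J$)
$r{\left(-1 \right)} \left(\left(\left(-4 - 3 R{\left(-2,0 \right)}\right) + 6\right) \left(-4\right) - 50\right) = - (\left(\left(-4 - 3 \left(6 - 2\right)\right) + 6\right) \left(-4\right) - 50) = - (\left(\left(-4 - 12\right) + 6\right) \left(-4\right) - 50) = - (\left(-16 + 6\right) \left(-4\right) - 50) = - (\left(-10\right) \left(-4\right) - 50) = - (40 - 50) = \left(-1\right) \left(-10\right) = 10$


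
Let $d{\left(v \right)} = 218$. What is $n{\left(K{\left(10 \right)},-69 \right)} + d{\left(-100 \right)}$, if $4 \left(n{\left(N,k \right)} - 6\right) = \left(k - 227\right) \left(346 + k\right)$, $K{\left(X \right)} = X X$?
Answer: $-20274$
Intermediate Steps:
$K{\left(X \right)} = X^{2}$
$n{\left(N,k \right)} = 6 + \frac{\left(-227 + k\right) \left(346 + k\right)}{4}$ ($n{\left(N,k \right)} = 6 + \frac{\left(k - 227\right) \left(346 + k\right)}{4} = 6 + \frac{\left(-227 + k\right) \left(346 + k\right)}{4}$)
$n{\left(K{\left(10 \right)},-69 \right)} + d{\left(-100 \right)} = \left(- \frac{39259}{2} + \frac{\left(-69\right)^{2}}{4} + \frac{119}{4} \left(-69\right)\right) + 218 = \left(- \frac{39259}{2} + \frac{1}{4} \cdot 4761 - \frac{8211}{4}\right) + 218 = \left(- \frac{39259}{2} + \frac{4761}{4} - \frac{8211}{4}\right) + 218 = -20492 + 218 = -20274$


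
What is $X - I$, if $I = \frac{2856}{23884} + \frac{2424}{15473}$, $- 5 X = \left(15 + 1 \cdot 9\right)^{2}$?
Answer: $- \frac{7620547734}{65992345} \approx -115.48$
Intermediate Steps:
$X = - \frac{576}{5}$ ($X = - \frac{\left(15 + 1 \cdot 9\right)^{2}}{5} = - \frac{\left(15 + 9\right)^{2}}{5} = - \frac{24^{2}}{5} = \left(- \frac{1}{5}\right) 576 = - \frac{576}{5} \approx -115.2$)
$I = \frac{3645918}{13198469}$ ($I = 2856 \cdot \frac{1}{23884} + 2424 \cdot \frac{1}{15473} = \frac{102}{853} + \frac{2424}{15473} = \frac{3645918}{13198469} \approx 0.27624$)
$X - I = - \frac{576}{5} - \frac{3645918}{13198469} = - \frac{7620547734}{65992345}$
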